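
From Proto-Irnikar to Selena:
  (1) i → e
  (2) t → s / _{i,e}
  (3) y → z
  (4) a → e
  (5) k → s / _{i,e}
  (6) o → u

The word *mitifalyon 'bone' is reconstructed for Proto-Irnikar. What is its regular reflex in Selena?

Selena: *mitifalyon
  mitifalyon → metefalyon   [vowel merger]
  metefalyon → mesefalyon   [palatalisation]
  mesefalyon → mesefalzon   [unconditioned shift]
  mesefalzon → mesefelzon   [vowel merger]
  mesefelzon (rule 5 does not apply)
  mesefelzon → mesefelzun   [vowel merger]
  giving Selena mesefelzun.

mesefelzun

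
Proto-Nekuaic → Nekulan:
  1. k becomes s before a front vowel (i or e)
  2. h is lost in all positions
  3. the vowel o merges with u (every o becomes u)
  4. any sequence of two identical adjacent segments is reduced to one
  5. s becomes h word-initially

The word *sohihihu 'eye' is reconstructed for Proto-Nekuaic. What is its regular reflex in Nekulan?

Nekulan: *sohihihu > soiiu > suiiu > suiu > huiu  (by h-loss, vowel merger, degemination, debuccalisation)

huiu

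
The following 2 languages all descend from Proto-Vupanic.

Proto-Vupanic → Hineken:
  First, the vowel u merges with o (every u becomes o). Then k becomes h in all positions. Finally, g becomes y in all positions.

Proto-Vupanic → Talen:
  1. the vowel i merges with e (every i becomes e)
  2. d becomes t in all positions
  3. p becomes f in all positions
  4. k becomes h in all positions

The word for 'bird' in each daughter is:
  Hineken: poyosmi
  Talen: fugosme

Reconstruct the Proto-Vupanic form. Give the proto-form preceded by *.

*pugosmi

Position 3: Hineken has y, Talen has g. Talen preserves g here (none of its changes turn any other segment into g), so the proto-segment is *g.
Position 7: Hineken has i, Talen has e. Hineken preserves i here (none of its changes turn any other segment into i), so the proto-segment is *i.
Continuing position by position gives *pugosmi; check it forward:
Hineken: *pugosmi > pogosmi > poyosmi  (by vowel merger, unconditioned shift)
Talen: start from *pugosmi.
  rule 1 (vowel merger): pugosmi → pugosme
  rule 2: no change — pugosme
  rule 3 (unconditioned shift): pugosme → fugosme
  rule 4: no change — fugosme
  ⇒ Talen fugosme
No other proto-form is consistent with every reflex, so the reconstruction is *pugosmi.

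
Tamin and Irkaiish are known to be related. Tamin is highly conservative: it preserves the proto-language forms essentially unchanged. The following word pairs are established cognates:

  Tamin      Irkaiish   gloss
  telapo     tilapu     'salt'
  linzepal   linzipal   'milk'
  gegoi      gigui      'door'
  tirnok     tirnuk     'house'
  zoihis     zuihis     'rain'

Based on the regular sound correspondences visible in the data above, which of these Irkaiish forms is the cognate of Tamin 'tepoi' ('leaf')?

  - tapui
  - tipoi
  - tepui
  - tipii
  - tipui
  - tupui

linzepal ~ linzipal — Tamin e corresponds to Irkaiish i after a consonant, before a labial obstruent.
gegoi ~ gigui, zoihis ~ zuihis — Tamin o corresponds to Irkaiish u after a consonant, before a front vowel.
Applying these to Tamin 'tepoi':
  tepoi → tipoi   (e→i after a consonant, before a labial obstruent)
  tipoi → tipui   (o→u after a consonant, before a front vowel)
So the Irkaiish cognate is 'tipui'.

tipui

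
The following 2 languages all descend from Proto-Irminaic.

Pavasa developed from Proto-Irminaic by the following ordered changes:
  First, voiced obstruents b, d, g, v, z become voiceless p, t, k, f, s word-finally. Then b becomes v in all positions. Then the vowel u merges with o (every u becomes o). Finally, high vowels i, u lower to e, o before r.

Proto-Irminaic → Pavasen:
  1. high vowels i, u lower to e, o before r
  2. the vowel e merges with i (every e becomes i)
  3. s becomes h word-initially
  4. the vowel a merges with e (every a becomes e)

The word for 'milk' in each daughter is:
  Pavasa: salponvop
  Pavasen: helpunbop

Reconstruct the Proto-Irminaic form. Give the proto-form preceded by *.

Position 7: Pavasa has v, Pavasen has b. Pavasen preserves b here (none of its changes turn any other segment into b), so the proto-segment is *b.
Position 2: Pavasa has a, Pavasen has e. Pavasa preserves a here (none of its changes turn any other segment into a), so the proto-segment is *a.
This points to *salpunbop. Verify forward in each daughter:
Pavasa: *salpunbop > salpunvop > salponvop  (by unconditioned shift, vowel merger)
Pavasen: *salpunbop > halpunbop > helpunbop  (by debuccalisation, vowel merger)
Only *salpunbop yields all of Pavasa salponvop, Pavasen helpunbop.

*salpunbop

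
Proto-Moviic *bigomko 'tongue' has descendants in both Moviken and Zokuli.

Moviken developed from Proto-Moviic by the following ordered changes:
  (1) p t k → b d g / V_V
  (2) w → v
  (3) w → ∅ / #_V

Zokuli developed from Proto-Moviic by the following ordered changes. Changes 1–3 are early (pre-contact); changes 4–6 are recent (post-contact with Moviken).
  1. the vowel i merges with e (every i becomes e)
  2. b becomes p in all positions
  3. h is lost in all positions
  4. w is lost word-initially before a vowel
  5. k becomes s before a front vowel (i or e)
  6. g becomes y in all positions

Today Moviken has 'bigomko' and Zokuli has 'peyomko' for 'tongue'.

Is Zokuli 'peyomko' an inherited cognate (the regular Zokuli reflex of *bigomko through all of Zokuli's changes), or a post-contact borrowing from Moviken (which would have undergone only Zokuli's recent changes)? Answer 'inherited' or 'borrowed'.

If inherited, *bigomko would pass through all of Zokuli's changes:
Zokuli: start from *bigomko.
  rule 1 (vowel merger): bigomko → begomko
  rule 2 (unconditioned shift): begomko → pegomko
  rule 3: no change — pegomko
  rule 4: no change — pegomko
  rule 5: no change — pegomko
  rule 6 (unconditioned shift): pegomko → peyomko
  ⇒ Zokuli peyomko
If borrowed from Moviken 'bigomko' after the early changes, it would undergo only the recent ones:
  rule 4 (glide loss): no change (bigomko)
  rule 5 (palatalisation): no change (bigomko)
  rule 6 (unconditioned shift): bigomko → biyomko
  ⇒ as a loan: biyomko
Zokuli 'peyomko' matches the inherited outcome exactly, so it is an inherited cognate, not a loan.

inherited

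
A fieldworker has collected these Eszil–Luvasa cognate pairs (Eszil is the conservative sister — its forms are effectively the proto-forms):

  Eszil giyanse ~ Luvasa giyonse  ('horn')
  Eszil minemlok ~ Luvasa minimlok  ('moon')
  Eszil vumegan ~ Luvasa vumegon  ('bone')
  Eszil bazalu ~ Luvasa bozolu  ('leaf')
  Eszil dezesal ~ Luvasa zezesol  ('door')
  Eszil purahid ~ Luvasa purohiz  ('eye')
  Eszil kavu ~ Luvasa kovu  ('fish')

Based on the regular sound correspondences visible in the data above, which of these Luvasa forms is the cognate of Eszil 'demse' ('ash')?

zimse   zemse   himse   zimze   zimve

dezesal ~ zezesol — Eszil d corresponds to Luvasa z word-initially before a front vowel.
minemlok ~ minimlok — Eszil e corresponds to Luvasa i after a consonant, before a nasal.
Applying these to Eszil 'demse':
  demse → zemse   (d→z word-initially before a front vowel)
  zemse → zimse   (e→i after a consonant, before a nasal)
So the Luvasa cognate is 'zimse'.

zimse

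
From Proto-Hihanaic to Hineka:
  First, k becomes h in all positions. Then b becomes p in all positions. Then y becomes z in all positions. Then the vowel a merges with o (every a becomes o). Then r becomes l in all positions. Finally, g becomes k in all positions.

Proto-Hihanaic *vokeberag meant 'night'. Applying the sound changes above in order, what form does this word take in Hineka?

vohepelok

Hineka: *vokeberag
  vokeberag → voheberag   [unconditioned shift]
  voheberag → voheperag   [unconditioned shift]
  voheperag (rule 3 does not apply)
  voheperag → voheperog   [vowel merger]
  voheperog → vohepelog   [unconditioned shift]
  vohepelog → vohepelok   [unconditioned shift]
  giving Hineka vohepelok.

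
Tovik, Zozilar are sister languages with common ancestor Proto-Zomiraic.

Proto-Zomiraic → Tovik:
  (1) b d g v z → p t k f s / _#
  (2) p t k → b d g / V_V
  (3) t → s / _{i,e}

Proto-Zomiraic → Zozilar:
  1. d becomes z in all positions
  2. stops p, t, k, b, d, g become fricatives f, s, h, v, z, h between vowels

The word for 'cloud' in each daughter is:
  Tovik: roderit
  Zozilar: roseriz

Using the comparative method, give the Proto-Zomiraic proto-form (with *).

Position 3: Tovik has d, Zozilar has s. Taking the neighbouring segments as reconstructed: Tovik d could go back to *t or *d; Zozilar s could go back to *t or *s — the one source consistent with every daughter is *t.
Position 7: Tovik has t, Zozilar has z. Taking the neighbouring segments as reconstructed: Tovik t could go back to *t or *d; Zozilar z could go back to *d or *z — the one source consistent with every daughter is *d.
The remaining positions agree across the daughters. Check the candidate against every language:
Tovik: start from *roterid.
  rule 1 (final devoicing): roterid → roterit
  rule 2 (intervocalic voicing): roterit → roderit
  rule 3: no change — roderit
  ⇒ Tovik roderit
Zozilar: *roterid > roteriz > roseriz  (by unconditioned shift, intervocalic lenition)
No other proto-form is consistent with every reflex, so the reconstruction is *roterid.

*roterid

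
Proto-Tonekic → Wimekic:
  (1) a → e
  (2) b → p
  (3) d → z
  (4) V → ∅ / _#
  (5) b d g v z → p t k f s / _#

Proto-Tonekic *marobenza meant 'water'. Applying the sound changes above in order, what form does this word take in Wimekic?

Wimekic: *marobenza > merobenze > meropenze > meropenz > meropens  (by vowel merger, unconditioned shift, apocope, final devoicing)

meropens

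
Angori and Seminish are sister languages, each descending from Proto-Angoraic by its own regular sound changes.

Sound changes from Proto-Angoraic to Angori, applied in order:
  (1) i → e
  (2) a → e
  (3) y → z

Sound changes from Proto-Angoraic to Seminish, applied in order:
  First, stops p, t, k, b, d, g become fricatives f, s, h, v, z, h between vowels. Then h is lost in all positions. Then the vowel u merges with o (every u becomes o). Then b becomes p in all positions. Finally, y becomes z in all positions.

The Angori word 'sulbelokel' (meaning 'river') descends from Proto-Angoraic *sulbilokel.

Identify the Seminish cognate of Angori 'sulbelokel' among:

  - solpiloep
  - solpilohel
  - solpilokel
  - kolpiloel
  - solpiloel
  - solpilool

solpiloel

Seminish: *sulbilokel
  sulbilokel → sulbilohel   [intervocalic lenition]
  sulbilohel → sulbiloel   [h-loss]
  sulbiloel → solbiloel   [vowel merger]
  solbiloel → solpiloel   [unconditioned shift]
  solpiloel (rule 5 does not apply)
  giving Seminish solpiloel.
Only 'solpiloel' matches the regular Seminish development of *sulbilokel.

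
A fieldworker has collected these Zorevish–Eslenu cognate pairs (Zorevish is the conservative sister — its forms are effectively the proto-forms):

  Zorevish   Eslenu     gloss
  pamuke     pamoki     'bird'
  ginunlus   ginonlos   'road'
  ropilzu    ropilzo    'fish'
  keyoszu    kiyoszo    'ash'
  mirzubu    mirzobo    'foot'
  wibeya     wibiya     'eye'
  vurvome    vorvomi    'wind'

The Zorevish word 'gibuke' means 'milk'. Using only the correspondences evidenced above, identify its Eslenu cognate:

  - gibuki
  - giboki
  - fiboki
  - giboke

giboki

pamuke ~ pamoki, ginunlus ~ ginonlos — Zorevish u corresponds to Eslenu o after a consonant, before a consonant other than r, m, n, p, b, f, v.
pamuke ~ pamoki, vurvome ~ vorvomi — Zorevish e corresponds to Eslenu i word-finally.
Applying these to Zorevish 'gibuke':
  gibuke → giboke   (u→o after a consonant, before a consonant other than r, m, n, p, b, f, v)
  giboke → giboki   (e→i word-finally)
So the Eslenu cognate is 'giboki'.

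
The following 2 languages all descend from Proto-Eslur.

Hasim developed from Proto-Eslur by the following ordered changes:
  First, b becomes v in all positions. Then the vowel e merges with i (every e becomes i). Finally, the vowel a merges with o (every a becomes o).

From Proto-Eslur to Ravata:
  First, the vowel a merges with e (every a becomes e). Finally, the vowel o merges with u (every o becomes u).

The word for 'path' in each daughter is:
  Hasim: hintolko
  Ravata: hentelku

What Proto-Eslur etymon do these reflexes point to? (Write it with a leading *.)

Position 5: Hasim has o, Ravata has e. Taking the neighbouring segments as reconstructed: Hasim o could go back to *a or *o; Ravata e could go back to *a or *e — the one source consistent with every daughter is *a.
Position 8: Hasim has o, Ravata has u. Taking the neighbouring segments as reconstructed: Hasim o could go back to *a or *o; Ravata u could go back to *o or *u — the one source consistent with every daughter is *o.
Position 2: Hasim has i, Ravata has e. Taking the neighbouring segments as reconstructed: Hasim i could go back to *e or *i; Ravata e could go back to *a or *e — the one source consistent with every daughter is *e.
Continuing position by position gives *hentalko; check it forward:
Hasim: *hentalko
  hentalko (rule 1 does not apply)
  hentalko → hintalko   [vowel merger]
  hintalko → hintolko   [vowel merger]
  giving Hasim hintolko.
Ravata: start from *hentalko.
  rule 1 (vowel merger): hentalko → hentelko
  rule 2 (vowel merger): hentelko → hentelku
  ⇒ Ravata hentelku
No other proto-form is consistent with every reflex, so the reconstruction is *hentalko.

*hentalko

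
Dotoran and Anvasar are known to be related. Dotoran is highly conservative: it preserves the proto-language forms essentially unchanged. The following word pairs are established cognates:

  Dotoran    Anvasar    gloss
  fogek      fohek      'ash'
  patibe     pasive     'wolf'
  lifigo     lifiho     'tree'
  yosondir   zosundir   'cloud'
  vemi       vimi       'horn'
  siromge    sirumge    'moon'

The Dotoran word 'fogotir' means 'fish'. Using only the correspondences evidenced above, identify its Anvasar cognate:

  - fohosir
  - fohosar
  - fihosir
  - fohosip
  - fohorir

fohosir

lifigo ~ lifiho — Dotoran g corresponds to Anvasar h between vowels (before a back vowel).
patibe ~ pasive — Dotoran t corresponds to Anvasar s between vowels (before a front vowel).
Applying these to Dotoran 'fogotir':
  fogotir → fohotir   (g→h between vowels (before a back vowel))
  fohotir → fohosir   (t→s between vowels (before a front vowel))
So the Anvasar cognate is 'fohosir'.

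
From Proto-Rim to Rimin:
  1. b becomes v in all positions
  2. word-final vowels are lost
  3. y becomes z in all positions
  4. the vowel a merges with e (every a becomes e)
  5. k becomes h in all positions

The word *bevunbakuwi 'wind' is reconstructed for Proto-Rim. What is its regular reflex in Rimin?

Rimin: start from *bevunbakuwi.
  rule 1 (unconditioned shift): bevunbakuwi → vevunvakuwi
  rule 2 (apocope): vevunvakuwi → vevunvakuw
  rule 3: no change — vevunvakuw
  rule 4 (vowel merger): vevunvakuw → vevunvekuw
  rule 5 (unconditioned shift): vevunvekuw → vevunvehuw
  ⇒ Rimin vevunvehuw

vevunvehuw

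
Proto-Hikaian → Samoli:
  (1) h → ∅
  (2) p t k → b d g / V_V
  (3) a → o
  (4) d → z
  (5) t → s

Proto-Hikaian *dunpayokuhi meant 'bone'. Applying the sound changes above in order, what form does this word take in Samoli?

Samoli: *dunpayokuhi
  dunpayokuhi → dunpayokui   [h-loss]
  dunpayokui → dunpayogui   [intervocalic voicing]
  dunpayogui → dunpoyogui   [vowel merger]
  dunpoyogui → zunpoyogui   [unconditioned shift]
  zunpoyogui (rule 5 does not apply)
  giving Samoli zunpoyogui.

zunpoyogui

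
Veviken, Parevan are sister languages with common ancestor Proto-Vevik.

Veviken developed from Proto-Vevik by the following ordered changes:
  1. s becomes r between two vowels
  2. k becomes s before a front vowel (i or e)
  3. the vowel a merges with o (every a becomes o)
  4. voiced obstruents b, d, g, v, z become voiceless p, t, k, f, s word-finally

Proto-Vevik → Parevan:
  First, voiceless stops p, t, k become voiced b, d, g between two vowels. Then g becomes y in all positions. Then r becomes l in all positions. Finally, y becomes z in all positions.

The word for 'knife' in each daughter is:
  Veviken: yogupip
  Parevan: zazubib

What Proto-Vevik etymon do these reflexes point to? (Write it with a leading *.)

Position 2: Veviken has o, Parevan has a. Parevan preserves a here (none of its changes turn any other segment into a), so the proto-segment is *a.
Position 1: Veviken has y, Parevan has z. Veviken preserves y here (none of its changes turn any other segment into y), so the proto-segment is *y.
Position 5: Veviken has p, Parevan has b. Taking the neighbouring segments as reconstructed: Veviken p can only go back to *p; Parevan b could go back to *p or *b — the one source consistent with every daughter is *p.
Verify the candidate proto-form against each daughter:
Veviken: *yagupib
  yagupib (rule 1 does not apply)
  yagupib (rule 2 does not apply)
  yagupib → yogupib   [vowel merger]
  yogupib → yogupip   [final devoicing]
  giving Veviken yogupip.
Parevan: start from *yagupib.
  rule 1 (intervocalic voicing): yagupib → yagubib
  rule 2 (unconditioned shift): yagubib → yayubib
  rule 3: no change — yayubib
  rule 4 (unconditioned shift): yayubib → zazubib
  ⇒ Parevan zazubib
*yagupib is the unique common source.

*yagupib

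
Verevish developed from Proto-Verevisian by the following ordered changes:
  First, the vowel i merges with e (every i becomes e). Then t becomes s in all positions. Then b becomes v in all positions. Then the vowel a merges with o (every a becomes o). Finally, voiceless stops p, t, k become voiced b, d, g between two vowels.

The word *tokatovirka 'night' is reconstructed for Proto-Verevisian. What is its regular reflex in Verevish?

sogosoverko

Verevish: start from *tokatovirka.
  rule 1 (vowel merger): tokatovirka → tokatoverka
  rule 2 (unconditioned shift): tokatoverka → sokasoverka
  rule 3: no change — sokasoverka
  rule 4 (vowel merger): sokasoverka → sokosoverko
  rule 5 (intervocalic voicing): sokosoverko → sogosoverko
  ⇒ Verevish sogosoverko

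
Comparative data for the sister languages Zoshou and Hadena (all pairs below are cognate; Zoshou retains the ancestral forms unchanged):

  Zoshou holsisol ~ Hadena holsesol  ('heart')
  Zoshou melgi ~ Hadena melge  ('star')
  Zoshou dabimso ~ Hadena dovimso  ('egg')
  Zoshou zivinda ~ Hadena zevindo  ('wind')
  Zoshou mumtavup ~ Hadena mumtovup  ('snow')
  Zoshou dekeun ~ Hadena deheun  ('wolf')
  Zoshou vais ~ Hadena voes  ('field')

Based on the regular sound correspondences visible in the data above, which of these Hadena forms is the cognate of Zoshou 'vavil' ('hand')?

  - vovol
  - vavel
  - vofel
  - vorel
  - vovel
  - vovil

mumtavup ~ mumtovup — Zoshou a corresponds to Hadena o after a consonant, before a labial obstruent.
holsisol ~ holsesol — Zoshou i corresponds to Hadena e after a consonant, before a consonant other than r, m, n, p, b, f, v.
Applying these to Zoshou 'vavil':
  vavil → vovil   (a→o after a consonant, before a labial obstruent)
  vovil → vovel   (i→e after a consonant, before a consonant other than r, m, n, p, b, f, v)
So the Hadena cognate is 'vovel'.

vovel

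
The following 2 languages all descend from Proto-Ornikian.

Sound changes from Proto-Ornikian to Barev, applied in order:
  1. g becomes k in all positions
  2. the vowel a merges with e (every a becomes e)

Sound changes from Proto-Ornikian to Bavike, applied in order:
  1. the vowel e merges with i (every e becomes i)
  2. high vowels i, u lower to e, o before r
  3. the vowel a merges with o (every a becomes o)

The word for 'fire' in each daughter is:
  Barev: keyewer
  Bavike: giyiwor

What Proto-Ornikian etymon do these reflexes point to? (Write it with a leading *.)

*geyewar

Position 2: Barev has e, Bavike has i. Taking the neighbouring segments as reconstructed: Barev e could go back to *a or *e; Bavike i could go back to *e or *i — the one source consistent with every daughter is *e.
Position 4: Barev has e, Bavike has i. Taking the neighbouring segments as reconstructed: Barev e could go back to *a or *e; Bavike i could go back to *e or *i — the one source consistent with every daughter is *e.
Position 6: Barev has e, Bavike has o. Taking the neighbouring segments as reconstructed: Barev e could go back to *a or *e; Bavike o could go back to *a or *o or *u — the one source consistent with every daughter is *a.
This points to *geyewar. Verify forward in each daughter:
Barev: *geyewar > keyewar > keyewer  (by unconditioned shift, vowel merger)
Bavike: *geyewar > giyiwar > giyiwor  (by vowel merger, vowel merger)
*geyewar is the unique common source.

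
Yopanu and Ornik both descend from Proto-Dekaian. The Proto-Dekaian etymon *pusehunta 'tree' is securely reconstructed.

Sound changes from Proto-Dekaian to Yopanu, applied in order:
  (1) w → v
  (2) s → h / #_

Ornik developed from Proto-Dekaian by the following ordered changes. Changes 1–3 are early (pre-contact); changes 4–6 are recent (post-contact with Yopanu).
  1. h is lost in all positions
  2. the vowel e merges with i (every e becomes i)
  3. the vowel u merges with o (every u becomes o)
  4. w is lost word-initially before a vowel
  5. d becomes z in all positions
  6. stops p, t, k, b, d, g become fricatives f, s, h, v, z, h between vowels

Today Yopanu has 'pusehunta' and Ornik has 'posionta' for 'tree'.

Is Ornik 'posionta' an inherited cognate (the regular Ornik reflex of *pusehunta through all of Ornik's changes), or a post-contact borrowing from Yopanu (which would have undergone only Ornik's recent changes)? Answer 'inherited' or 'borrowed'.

inherited

If inherited, *pusehunta would pass through all of Ornik's changes:
Ornik: start from *pusehunta.
  rule 1 (h-loss): pusehunta → puseunta
  rule 2 (vowel merger): puseunta → pusiunta
  rule 3 (vowel merger): pusiunta → posionta
  rule 4: no change — posionta
  rule 5: no change — posionta
  rule 6: no change — posionta
  ⇒ Ornik posionta
If borrowed from Yopanu 'pusehunta' after the early changes, it would undergo only the recent ones:
  rule 4 (glide loss): no change (pusehunta)
  rule 5 (unconditioned shift): no change (pusehunta)
  rule 6 (intervocalic lenition): no change (pusehunta)
  ⇒ as a loan: pusehunta
Ornik 'posionta' matches the inherited outcome exactly, so it is an inherited cognate, not a loan.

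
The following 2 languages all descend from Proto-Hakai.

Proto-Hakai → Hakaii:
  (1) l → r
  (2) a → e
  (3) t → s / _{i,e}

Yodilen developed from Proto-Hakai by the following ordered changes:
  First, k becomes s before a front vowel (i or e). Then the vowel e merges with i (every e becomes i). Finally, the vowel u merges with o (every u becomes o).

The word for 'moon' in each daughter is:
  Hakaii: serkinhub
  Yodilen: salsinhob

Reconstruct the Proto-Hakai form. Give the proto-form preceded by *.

*salkinhub

Position 3: Hakaii has r, Yodilen has l. Yodilen preserves l here (none of its changes turn any other segment into l), so the proto-segment is *l.
Position 8: Hakaii has u, Yodilen has o. Hakaii preserves u here (none of its changes turn any other segment into u), so the proto-segment is *u.
Continuing position by position gives *salkinhub; check it forward:
Hakaii: *salkinhub
  salkinhub → sarkinhub   [unconditioned shift]
  sarkinhub → serkinhub   [vowel merger]
  serkinhub (rule 3 does not apply)
  giving Hakaii serkinhub.
Yodilen: *salkinhub > salsinhub > salsinhob  (by palatalisation, vowel merger)
Only *salkinhub yields all of Hakaii serkinhub, Yodilen salsinhob.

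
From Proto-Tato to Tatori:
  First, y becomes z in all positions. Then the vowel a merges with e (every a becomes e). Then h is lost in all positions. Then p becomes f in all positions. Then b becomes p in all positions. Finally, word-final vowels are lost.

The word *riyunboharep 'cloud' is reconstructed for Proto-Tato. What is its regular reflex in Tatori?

rizunpoeref

Tatori: start from *riyunboharep.
  rule 1 (unconditioned shift): riyunboharep → rizunboharep
  rule 2 (vowel merger): rizunboharep → rizunboherep
  rule 3 (h-loss): rizunboherep → rizunboerep
  rule 4 (unconditioned shift): rizunboerep → rizunboeref
  rule 5 (unconditioned shift): rizunboeref → rizunpoeref
  rule 6: no change — rizunpoeref
  ⇒ Tatori rizunpoeref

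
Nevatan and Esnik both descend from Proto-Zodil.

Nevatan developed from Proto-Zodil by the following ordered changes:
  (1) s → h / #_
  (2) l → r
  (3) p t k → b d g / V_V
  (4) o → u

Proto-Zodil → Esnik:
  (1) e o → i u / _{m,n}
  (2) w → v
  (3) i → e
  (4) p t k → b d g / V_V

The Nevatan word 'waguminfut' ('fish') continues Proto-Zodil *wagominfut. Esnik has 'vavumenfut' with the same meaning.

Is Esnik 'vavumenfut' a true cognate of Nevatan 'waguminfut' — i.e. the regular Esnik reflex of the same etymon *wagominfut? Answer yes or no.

Derive the expected Esnik reflex of *wagominfut:
Esnik: *wagominfut > waguminfut > vaguminfut > vagumenfut  (by pre-nasal raising, unconditioned shift, vowel merger)
The regular Esnik reflex would be 'vagumenfut', but the attested form is 'vavumenfut'. The correspondence is irregular, so they are not cognates (the Esnik form has a different source).

no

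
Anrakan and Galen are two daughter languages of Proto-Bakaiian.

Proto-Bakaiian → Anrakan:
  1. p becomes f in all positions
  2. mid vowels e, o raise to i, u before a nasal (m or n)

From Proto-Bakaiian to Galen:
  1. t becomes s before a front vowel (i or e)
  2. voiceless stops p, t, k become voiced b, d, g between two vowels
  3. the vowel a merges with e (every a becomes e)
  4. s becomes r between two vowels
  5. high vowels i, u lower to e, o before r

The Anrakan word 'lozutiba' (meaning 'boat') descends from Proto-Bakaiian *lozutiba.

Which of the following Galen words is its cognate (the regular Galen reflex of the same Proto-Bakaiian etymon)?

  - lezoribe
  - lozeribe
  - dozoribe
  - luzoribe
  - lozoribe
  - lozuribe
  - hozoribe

lozoribe

Galen: start from *lozutiba.
  rule 1 (palatalisation): lozutiba → lozusiba
  rule 2: no change — lozusiba
  rule 3 (vowel merger): lozusiba → lozusibe
  rule 4 (rhotacism): lozusibe → lozuribe
  rule 5 (pre-rhotic lowering): lozuribe → lozoribe
  ⇒ Galen lozoribe
Among the options, 'lozoribe' alone shows every Galen change applied in order.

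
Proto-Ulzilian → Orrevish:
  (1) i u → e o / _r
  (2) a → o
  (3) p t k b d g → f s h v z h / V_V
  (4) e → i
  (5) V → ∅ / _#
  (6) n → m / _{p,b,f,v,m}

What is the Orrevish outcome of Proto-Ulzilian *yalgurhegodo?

Orrevish: *yalgurhegodo > yalgorhegodo > yolgorhegodo > yolgorhehozo > yolgorhihozo > yolgorhihoz  (by pre-rhotic lowering, vowel merger, intervocalic lenition, vowel merger, apocope)

yolgorhihoz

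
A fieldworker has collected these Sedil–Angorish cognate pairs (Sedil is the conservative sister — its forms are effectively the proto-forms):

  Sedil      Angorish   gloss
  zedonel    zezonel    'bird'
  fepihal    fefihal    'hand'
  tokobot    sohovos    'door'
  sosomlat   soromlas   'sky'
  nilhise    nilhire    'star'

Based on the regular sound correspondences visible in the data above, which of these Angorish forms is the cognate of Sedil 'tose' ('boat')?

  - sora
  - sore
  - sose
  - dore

tokobot ~ sohovos — Sedil t corresponds to Angorish s word-initially before a back vowel.
nilhise ~ nilhire — Sedil s corresponds to Angorish r between vowels (before a front vowel).
Applying these to Sedil 'tose':
  tose → sose   (t→s word-initially before a back vowel)
  sose → sore   (s→r between vowels (before a front vowel))
So the Angorish cognate is 'sore'.

sore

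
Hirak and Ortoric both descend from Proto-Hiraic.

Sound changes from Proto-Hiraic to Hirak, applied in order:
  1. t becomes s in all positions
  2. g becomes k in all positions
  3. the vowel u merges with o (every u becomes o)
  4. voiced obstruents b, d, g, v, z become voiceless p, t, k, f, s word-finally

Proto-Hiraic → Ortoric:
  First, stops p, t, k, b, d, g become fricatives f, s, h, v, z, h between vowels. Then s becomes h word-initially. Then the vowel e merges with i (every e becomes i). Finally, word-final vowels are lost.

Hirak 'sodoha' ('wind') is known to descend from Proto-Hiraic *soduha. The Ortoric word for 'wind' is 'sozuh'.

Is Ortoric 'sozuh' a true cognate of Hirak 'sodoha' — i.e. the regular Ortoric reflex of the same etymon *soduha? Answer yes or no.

no

Derive the expected Ortoric reflex of *soduha:
Ortoric: start from *soduha.
  rule 1 (intervocalic lenition): soduha → sozuha
  rule 2 (debuccalisation): sozuha → hozuha
  rule 3: no change — hozuha
  rule 4 (apocope): hozuha → hozuh
  ⇒ Ortoric hozuh
The regular Ortoric reflex would be 'hozuh', but the attested form is 'sozuh'. The correspondence is irregular, so they are not cognates (the Ortoric form has a different source).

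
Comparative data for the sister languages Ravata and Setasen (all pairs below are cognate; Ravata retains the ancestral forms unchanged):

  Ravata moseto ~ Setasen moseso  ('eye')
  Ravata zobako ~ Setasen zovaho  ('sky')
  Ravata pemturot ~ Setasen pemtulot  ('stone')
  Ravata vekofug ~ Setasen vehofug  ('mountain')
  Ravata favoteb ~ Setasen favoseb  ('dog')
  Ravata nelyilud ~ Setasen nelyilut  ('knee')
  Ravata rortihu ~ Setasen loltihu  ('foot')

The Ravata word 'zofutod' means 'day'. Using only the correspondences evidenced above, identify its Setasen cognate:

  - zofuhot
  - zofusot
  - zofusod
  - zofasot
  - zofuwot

zofusot

moseto ~ moseso — Ravata t corresponds to Setasen s between vowels (before a back vowel).
nelyilud ~ nelyilut — Ravata d corresponds to Setasen t word-finally.
Applying these to Ravata 'zofutod':
  zofutod → zofusod   (t→s between vowels (before a back vowel))
  zofusod → zofusot   (d→t word-finally)
So the Setasen cognate is 'zofusot'.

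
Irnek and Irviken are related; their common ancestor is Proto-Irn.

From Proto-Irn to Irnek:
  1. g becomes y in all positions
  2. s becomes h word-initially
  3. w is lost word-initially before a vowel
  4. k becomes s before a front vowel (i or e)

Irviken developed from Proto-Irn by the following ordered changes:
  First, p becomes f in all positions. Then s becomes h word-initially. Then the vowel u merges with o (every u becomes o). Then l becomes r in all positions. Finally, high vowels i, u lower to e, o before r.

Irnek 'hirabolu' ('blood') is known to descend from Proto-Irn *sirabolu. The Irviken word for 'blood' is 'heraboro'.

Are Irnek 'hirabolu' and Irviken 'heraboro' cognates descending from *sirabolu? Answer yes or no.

yes

Derive the expected Irviken reflex of *sirabolu:
Irviken: *sirabolu > hirabolu > hirabolo > hiraboro > heraboro  (by debuccalisation, vowel merger, unconditioned shift, pre-rhotic lowering)
Irviken 'heraboro' matches the regular reflex exactly, so the pair is cognate.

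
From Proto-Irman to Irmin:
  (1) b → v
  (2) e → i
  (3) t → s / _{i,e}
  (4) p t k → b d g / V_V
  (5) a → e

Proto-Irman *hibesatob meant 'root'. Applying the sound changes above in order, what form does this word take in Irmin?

Irmin: *hibesatob > hivesatov > hivisatov > hivisadov > hivisedov  (by unconditioned shift, vowel merger, intervocalic voicing, vowel merger)

hivisedov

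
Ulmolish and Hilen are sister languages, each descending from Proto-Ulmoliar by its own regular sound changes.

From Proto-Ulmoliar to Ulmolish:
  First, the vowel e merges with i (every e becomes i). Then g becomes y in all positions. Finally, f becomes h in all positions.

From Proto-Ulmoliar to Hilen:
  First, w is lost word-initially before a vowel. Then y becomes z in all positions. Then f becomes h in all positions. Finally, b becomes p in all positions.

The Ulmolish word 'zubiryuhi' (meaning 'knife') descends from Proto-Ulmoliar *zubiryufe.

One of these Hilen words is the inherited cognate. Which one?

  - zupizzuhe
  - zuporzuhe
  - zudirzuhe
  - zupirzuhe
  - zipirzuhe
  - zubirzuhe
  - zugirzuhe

zupirzuhe

Hilen: start from *zubiryufe.
  rule 1: no change — zubiryufe
  rule 2 (unconditioned shift): zubiryufe → zubirzufe
  rule 3 (unconditioned shift): zubirzufe → zubirzuhe
  rule 4 (unconditioned shift): zubirzuhe → zupirzuhe
  ⇒ Hilen zupirzuhe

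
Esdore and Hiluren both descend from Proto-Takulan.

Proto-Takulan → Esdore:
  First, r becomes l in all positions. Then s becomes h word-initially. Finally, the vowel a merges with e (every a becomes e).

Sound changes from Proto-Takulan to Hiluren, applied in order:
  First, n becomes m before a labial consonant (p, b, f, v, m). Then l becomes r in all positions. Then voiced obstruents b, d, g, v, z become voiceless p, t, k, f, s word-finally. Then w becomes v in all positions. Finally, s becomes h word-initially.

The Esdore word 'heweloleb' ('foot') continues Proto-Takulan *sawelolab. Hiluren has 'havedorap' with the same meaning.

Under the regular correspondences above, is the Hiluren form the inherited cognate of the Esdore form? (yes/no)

Derive the expected Hiluren reflex of *sawelolab:
Hiluren: start from *sawelolab.
  rule 1: no change — sawelolab
  rule 2 (unconditioned shift): sawelolab → sawerorab
  rule 3 (final devoicing): sawerorab → sawerorap
  rule 4 (unconditioned shift): sawerorap → saverorap
  rule 5 (debuccalisation): saverorap → haverorap
  ⇒ Hiluren haverorap
The regular Hiluren reflex would be 'haverorap', but the attested form is 'havedorap'. The correspondence is irregular, so they are not cognates (the Hiluren form has a different source).

no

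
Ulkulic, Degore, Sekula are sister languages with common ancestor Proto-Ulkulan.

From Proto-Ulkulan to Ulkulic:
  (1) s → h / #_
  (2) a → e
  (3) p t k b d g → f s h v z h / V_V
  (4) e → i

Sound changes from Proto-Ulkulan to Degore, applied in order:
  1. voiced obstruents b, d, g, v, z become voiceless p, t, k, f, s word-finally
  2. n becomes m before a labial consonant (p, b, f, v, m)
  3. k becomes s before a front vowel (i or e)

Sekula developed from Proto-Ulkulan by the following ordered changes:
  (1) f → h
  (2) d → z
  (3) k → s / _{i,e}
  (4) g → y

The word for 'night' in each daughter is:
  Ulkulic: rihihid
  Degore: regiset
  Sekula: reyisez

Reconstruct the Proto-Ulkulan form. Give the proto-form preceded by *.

*regiked

Position 2: Ulkulic has i, Degore has e, Sekula has e. Degore preserves e here (none of its changes turn any other segment into e), so the proto-segment is *e.
Position 3: Ulkulic has h, Degore has g, Sekula has y. Degore preserves g here (none of its changes turn any other segment into g), so the proto-segment is *g.
Position 5: Ulkulic has h, Degore has s, Sekula has s. Taking the neighbouring segments as reconstructed: Ulkulic h could go back to *k or *g or *h; Degore s could go back to *k or *s; Sekula s could go back to *k or *s — the one source consistent with every daughter is *k.
This points to *regiked. Verify forward in each daughter:
Ulkulic: *regiked > rehihed > rihihid  (by intervocalic lenition, vowel merger)
Degore: *regiked > regiket > regiset  (by final devoicing, palatalisation)
Sekula: *regiked > regikez > regisez > reyisez  (by unconditioned shift, palatalisation, unconditioned shift)
Only *regiked yields all of Ulkulic rihihid, Degore regiset, Sekula reyisez.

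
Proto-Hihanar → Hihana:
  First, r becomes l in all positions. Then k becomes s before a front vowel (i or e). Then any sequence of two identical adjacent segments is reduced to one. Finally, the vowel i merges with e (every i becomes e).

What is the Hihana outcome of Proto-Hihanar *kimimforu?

Hihana: *kimimforu
  kimimforu → kimimfolu   [unconditioned shift]
  kimimfolu → simimfolu   [palatalisation]
  simimfolu (rule 3 does not apply)
  simimfolu → sememfolu   [vowel merger]
  giving Hihana sememfolu.

sememfolu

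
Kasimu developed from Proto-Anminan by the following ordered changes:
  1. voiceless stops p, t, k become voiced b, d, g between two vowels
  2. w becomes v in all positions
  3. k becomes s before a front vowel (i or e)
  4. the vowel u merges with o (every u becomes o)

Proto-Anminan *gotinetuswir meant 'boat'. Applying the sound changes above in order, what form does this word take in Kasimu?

Kasimu: start from *gotinetuswir.
  rule 1 (intervocalic voicing): gotinetuswir → godineduswir
  rule 2 (unconditioned shift): godineduswir → godinedusvir
  rule 3: no change — godinedusvir
  rule 4 (vowel merger): godinedusvir → godinedosvir
  ⇒ Kasimu godinedosvir

godinedosvir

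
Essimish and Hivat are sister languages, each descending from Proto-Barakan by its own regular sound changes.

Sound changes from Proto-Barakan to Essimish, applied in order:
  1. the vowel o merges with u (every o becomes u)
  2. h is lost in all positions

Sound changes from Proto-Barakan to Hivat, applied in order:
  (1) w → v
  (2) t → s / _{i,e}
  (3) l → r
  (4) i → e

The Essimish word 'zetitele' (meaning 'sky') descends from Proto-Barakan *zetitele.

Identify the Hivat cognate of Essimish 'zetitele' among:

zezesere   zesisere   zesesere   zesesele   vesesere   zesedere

Hivat: *zetitele > zesisele > zesisere > zesesere  (by palatalisation, unconditioned shift, vowel merger)

zesesere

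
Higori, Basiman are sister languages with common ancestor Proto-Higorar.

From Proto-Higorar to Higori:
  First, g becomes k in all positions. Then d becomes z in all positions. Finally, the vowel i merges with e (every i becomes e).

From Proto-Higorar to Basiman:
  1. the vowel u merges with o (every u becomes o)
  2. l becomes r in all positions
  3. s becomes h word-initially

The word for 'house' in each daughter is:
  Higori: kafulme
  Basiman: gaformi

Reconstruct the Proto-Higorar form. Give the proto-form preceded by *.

Position 5: Higori has l, Basiman has r. Higori preserves l here (none of its changes turn any other segment into l), so the proto-segment is *l.
Position 4: Higori has u, Basiman has o. Higori preserves u here (none of its changes turn any other segment into u), so the proto-segment is *u.
This points to *gafulmi. Verify forward in each daughter:
Higori: start from *gafulmi.
  rule 1 (unconditioned shift): gafulmi → kafulmi
  rule 2: no change — kafulmi
  rule 3 (vowel merger): kafulmi → kafulme
  ⇒ Higori kafulme
Basiman: *gafulmi > gafolmi > gaformi  (by vowel merger, unconditioned shift)
No other proto-form is consistent with every reflex, so the reconstruction is *gafulmi.

*gafulmi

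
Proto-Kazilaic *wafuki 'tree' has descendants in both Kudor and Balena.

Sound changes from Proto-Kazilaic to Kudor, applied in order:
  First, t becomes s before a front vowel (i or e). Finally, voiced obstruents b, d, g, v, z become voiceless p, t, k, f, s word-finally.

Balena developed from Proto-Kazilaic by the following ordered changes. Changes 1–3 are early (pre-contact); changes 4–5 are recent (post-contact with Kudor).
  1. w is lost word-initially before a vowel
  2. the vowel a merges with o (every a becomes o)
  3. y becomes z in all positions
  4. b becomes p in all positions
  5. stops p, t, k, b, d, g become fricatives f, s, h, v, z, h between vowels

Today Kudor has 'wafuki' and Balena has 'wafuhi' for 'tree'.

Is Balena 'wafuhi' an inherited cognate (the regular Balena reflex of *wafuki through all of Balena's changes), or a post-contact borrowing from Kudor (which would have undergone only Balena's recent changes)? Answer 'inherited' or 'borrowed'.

borrowed

If inherited, *wafuki would pass through all of Balena's changes:
Balena: *wafuki > afuki > ofuki > ofuhi  (by glide loss, vowel merger, intervocalic lenition)
If borrowed from Kudor 'wafuki' after the early changes, it would undergo only the recent ones:
  rule 4 (unconditioned shift): no change (wafuki)
  rule 5 (intervocalic lenition): wafuki → wafuhi
  ⇒ as a loan: wafuhi
Balena 'wafuhi' matches the loan outcome 'wafuhi', not the inherited 'ofuhi' — it skipped the early Balena changes, so it was borrowed from Kudor.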